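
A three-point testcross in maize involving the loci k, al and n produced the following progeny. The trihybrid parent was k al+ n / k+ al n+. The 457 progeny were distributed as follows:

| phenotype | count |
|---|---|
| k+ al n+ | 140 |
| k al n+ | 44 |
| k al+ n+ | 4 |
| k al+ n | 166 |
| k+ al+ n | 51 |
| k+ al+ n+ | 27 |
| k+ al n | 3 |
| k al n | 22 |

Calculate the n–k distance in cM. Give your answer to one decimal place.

22.3 cM

The two rarest classes, k al+ n+ and k+ al n, are the double crossovers. Comparing them with the parentals, only the n allele has switched, so n is the middle locus and the order is al – n – k.
Crossovers in the n–k interval produce the single-crossover classes k+ al+ n and k al n+ (51 + 44 = 95) plus the double crossovers (7).
RF(n–k) = (95 + 7) / 457 = 102/457 = 0.2232 → 22.3 cM.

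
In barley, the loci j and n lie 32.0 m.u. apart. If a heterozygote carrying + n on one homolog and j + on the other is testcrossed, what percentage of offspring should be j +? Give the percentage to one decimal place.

A map distance of 32.0 m.u. corresponds to a recombination frequency of 0.320.
The F1 is + n / j +, so j + is a parental gamete class with expected frequency (1 − r)/2 = 0.680/2 = 0.3400.
That is 0.3400 = 34.0% of the progeny.

34.0%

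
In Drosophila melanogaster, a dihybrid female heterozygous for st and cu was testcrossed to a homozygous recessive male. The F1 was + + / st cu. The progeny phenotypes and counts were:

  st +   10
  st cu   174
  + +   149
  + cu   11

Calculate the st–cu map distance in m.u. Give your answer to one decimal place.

The recombinant classes are + cu and st +: 11 + 10 = 21.
Recombination frequency = 21/344 = 0.0610 ≈ 6.1%, i.e. 6.1 m.u.

6.1 m.u.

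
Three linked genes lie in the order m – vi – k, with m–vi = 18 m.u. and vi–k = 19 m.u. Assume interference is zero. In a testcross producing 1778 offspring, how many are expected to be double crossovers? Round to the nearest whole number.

61

Map distances give recombination frequencies of 0.180 and 0.190 for the two intervals.
With no interference, expected double-crossover frequency = 0.180 × 0.190 = 0.03420.
Expected number = 0.03420 × 1778 = 60.81 ≈ 61.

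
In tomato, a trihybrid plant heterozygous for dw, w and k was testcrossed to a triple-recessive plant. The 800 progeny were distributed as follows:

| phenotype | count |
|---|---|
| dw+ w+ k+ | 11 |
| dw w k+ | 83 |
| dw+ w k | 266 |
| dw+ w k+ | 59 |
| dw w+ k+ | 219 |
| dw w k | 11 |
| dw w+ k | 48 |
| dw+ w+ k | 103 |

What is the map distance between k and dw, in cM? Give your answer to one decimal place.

The two most frequent reciprocal classes, dw+ w k and dw w+ k+, are the parental types, so the F1 was dw+ w k / dw w+ k+.
The two rarest classes, dw w k and dw+ w+ k+, are the double crossovers. Comparing them with the parentals, only the dw allele has switched, so dw is the middle locus and the order is w – dw – k.
Crossovers in the dw–k interval produce the single-crossover classes dw+ w k+ and dw w+ k (59 + 48 = 107) plus the double crossovers (22).
RF(dw–k) = (107 + 22) / 800 = 129/800 = 0.1613 → 16.1 cM.

16.1 cM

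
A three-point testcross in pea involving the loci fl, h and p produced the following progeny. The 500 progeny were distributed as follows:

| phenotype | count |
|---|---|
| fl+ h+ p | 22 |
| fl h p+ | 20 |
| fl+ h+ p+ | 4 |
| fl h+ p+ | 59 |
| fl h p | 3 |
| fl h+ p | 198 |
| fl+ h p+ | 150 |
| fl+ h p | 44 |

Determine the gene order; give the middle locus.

h

The two most frequent reciprocal classes, fl+ h p+ and fl h+ p, are the parental types, so the F1 was fl+ h p+ / fl h+ p.
The two rarest classes, fl+ h+ p+ and fl h p, are the double crossovers. Comparing them with the parentals, only the h allele has switched, so h is the middle locus and the order is fl – h – p.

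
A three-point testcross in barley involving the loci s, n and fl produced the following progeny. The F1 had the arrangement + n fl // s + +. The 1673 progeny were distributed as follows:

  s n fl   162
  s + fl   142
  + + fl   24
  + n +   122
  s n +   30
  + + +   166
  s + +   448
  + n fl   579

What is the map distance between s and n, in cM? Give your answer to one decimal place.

The two rarest classes, + + fl and s n +, are the double crossovers. Comparing them with the parentals, only the n allele has switched, so n is the middle locus and the order is s – n – fl.
Crossovers in the s–n interval produce the single-crossover classes s n fl and + + + (162 + 166 = 328) plus the double crossovers (54).
RF(s–n) = (328 + 54) / 1673 = 382/1673 = 0.2283 → 22.8 cM.

22.8 cM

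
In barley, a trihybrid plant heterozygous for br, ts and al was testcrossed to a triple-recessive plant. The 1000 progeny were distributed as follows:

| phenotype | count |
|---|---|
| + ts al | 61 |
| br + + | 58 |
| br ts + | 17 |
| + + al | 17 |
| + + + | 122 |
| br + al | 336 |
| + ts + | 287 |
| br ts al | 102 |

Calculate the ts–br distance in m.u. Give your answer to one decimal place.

25.8 m.u.

The two most frequent reciprocal classes, br + al and + ts +, are the parental types, so the F1 was br + al / + ts +.
The two rarest classes, + + al and br ts +, are the double crossovers. Comparing them with the parentals, only the br allele has switched, so br is the middle locus and the order is ts – br – al.
Crossovers in the ts–br interval produce the single-crossover classes br ts al and + + + (102 + 122 = 224) plus the double crossovers (34).
RF(ts–br) = (224 + 34) / 1000 = 258/1000 = 0.2580 → 25.8 m.u.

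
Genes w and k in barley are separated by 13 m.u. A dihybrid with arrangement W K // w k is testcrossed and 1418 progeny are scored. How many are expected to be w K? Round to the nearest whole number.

A map distance of 13 m.u. corresponds to a recombination frequency of 0.130.
The F1 is W K / w k, so w K is a recombinant gamete class with expected frequency r/2 = 0.130/2 = 0.0650.
Expected number = 0.0650 × 1418 = 92.17 ≈ 92.

92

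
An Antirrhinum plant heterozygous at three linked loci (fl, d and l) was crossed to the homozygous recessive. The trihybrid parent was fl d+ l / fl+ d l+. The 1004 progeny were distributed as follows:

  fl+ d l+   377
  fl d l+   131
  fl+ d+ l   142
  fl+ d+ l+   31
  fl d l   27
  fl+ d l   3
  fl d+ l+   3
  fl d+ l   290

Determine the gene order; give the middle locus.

l

The two rarest classes, fl d+ l+ and fl+ d l, are the double crossovers. Comparing them with the parentals, only the l allele has switched, so l is the middle locus and the order is d – l – fl.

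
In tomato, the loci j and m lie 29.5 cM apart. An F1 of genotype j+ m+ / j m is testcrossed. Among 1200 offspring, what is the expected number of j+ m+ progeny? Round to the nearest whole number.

A map distance of 29.5 cM corresponds to a recombination frequency of 0.295.
The F1 is j+ m+ / j m, so j+ m+ is a parental gamete class with expected frequency (1 − r)/2 = 0.705/2 = 0.3525.
Expected number = 0.3525 × 1200 = 423.00 ≈ 423.

423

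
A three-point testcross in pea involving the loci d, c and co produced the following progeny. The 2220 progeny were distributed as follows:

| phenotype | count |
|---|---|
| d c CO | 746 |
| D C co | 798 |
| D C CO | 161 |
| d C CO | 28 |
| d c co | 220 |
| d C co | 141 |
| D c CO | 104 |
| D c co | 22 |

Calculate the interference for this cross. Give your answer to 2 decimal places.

0.13

The two most frequent reciprocal classes, d c CO and D C co, are the parental types, so the F1 was d c CO / D C co.
The two rarest classes, d C CO and D c co, are the double crossovers. Comparing them with the parentals, only the c allele has switched, so c is the middle locus and the order is co – c – d.
co–c: (381 + 50)/2220 = 0.1941; c–d: (245 + 50)/2220 = 0.1329.
Expected DCO frequency = 0.1941 × 0.1329 ≈ 0.02580; observed = 50/2220 ≈ 0.02252.
Coefficient of coincidence = 0.02252/0.02580 ≈ 0.87; interference = 1 − 0.87 = 0.13.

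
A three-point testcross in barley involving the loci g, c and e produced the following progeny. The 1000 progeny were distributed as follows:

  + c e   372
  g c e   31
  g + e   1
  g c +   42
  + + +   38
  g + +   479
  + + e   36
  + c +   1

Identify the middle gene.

e

The two most frequent reciprocal classes, + c e and g + +, are the parental types, so the F1 was + c e / g + +.
The two rarest classes, + c + and g + e, are the double crossovers. Comparing them with the parentals, only the e allele has switched, so e is the middle locus and the order is c – e – g.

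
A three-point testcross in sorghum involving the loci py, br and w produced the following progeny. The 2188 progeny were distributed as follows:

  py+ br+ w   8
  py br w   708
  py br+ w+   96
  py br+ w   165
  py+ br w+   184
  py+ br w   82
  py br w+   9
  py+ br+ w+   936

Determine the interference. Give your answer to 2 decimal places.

0.48

The two most frequent reciprocal classes, py+ br+ w+ and py br w, are the parental types, so the F1 was py+ br+ w+ / py br w.
The two rarest classes, py+ br+ w and py br w+, are the double crossovers. Comparing them with the parentals, only the w allele has switched, so w is the middle locus and the order is br – w – py.
br–w: (349 + 17)/2188 = 0.1673; w–py: (178 + 17)/2188 = 0.0891.
Expected DCO frequency = 0.1673 × 0.0891 ≈ 0.01491; observed = 17/2188 ≈ 0.00777.
Coefficient of coincidence = 0.00777/0.01491 ≈ 0.52; interference = 1 − 0.52 = 0.48.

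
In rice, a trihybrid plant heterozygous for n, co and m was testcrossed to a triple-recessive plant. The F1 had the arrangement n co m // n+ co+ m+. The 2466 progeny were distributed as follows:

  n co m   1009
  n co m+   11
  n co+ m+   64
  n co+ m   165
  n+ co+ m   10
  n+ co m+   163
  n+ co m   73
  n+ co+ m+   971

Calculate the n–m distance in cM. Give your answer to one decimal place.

The two rarest classes, n co m+ and n+ co+ m, are the double crossovers. Comparing them with the parentals, only the m allele has switched, so m is the middle locus and the order is co – m – n.
Crossovers in the m–n interval produce the single-crossover classes n+ co m and n co+ m+ (73 + 64 = 137) plus the double crossovers (21).
RF(m–n) = (137 + 21) / 2466 = 158/2466 = 0.0641 → 6.4 cM.

6.4 cM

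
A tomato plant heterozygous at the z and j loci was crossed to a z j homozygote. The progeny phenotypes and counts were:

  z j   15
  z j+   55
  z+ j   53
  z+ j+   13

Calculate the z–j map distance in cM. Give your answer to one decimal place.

The two most frequent classes, z+ j (53) and z j+ (55), are the parental types, so the F1 was z+ j / z j+.
The recombinant classes are z+ j+ and z j: 13 + 15 = 28.
Recombination frequency = 28/136 = 0.2059 ≈ 20.6%, i.e. 20.6 cM.

20.6 cM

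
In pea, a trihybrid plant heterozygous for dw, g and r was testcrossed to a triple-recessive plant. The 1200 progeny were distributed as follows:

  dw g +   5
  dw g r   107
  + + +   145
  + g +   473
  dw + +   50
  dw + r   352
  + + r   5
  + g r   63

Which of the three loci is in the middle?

The two most frequent reciprocal classes, + g + and dw + r, are the parental types, so the F1 was + g + / dw + r.
The two rarest classes, dw g + and + + r, are the double crossovers. Comparing them with the parentals, only the dw allele has switched, so dw is the middle locus and the order is g – dw – r.

dw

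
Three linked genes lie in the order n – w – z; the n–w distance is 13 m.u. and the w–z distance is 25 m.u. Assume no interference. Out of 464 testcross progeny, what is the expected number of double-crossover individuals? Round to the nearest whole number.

15

Map distances give recombination frequencies of 0.130 and 0.250 for the two intervals.
With no interference, expected double-crossover frequency = 0.130 × 0.250 = 0.03250.
Expected number = 0.03250 × 464 = 15.08 ≈ 15.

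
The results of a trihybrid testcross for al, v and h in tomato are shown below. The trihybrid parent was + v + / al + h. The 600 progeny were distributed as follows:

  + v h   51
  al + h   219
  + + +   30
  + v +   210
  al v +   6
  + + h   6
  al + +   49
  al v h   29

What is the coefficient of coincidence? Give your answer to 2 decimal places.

0.91

The two rarest classes, al v + and + + h, are the double crossovers. Comparing them with the parentals, only the al allele has switched, so al is the middle locus and the order is v – al – h.
v–al: (59 + 12)/600 = 0.1183; al–h: (100 + 12)/600 = 0.1867.
Expected DCO frequency = 0.1183 × 0.1867 ≈ 0.02209; observed = 12/600 ≈ 0.02000.
Coefficient of coincidence = 0.02000/0.02209 ≈ 0.91.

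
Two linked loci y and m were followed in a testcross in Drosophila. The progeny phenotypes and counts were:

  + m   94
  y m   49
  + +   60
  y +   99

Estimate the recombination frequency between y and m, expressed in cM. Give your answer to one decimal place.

The two most frequent classes, + m (94) and y + (99), are the parental types, so the F1 was + m / y +.
The recombinant classes are + + and y m: 60 + 49 = 109.
Recombination frequency = 109/302 = 0.3609 ≈ 36.1%, i.e. 36.1 cM.

36.1 cM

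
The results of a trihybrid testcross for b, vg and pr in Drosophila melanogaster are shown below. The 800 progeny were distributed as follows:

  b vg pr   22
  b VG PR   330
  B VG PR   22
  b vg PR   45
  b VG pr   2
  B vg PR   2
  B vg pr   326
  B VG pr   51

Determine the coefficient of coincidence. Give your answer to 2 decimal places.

0.67

The two most frequent reciprocal classes, b VG PR and B vg pr, are the parental types, so the F1 was b VG PR / B vg pr.
The two rarest classes, b VG pr and B vg PR, are the double crossovers. Comparing them with the parentals, only the pr allele has switched, so pr is the middle locus and the order is vg – pr – b.
vg–pr: (96 + 4)/800 = 0.1250; pr–b: (44 + 4)/800 = 0.0600.
Expected DCO frequency = 0.1250 × 0.0600 ≈ 0.00750; observed = 4/800 ≈ 0.00500.
Coefficient of coincidence = 0.00500/0.00750 ≈ 0.67.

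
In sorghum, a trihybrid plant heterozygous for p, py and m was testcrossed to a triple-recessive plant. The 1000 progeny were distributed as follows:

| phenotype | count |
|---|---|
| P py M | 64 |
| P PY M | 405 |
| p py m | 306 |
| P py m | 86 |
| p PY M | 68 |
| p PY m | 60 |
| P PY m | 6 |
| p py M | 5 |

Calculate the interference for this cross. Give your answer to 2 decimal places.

0.51

The two most frequent reciprocal classes, p py m and P PY M, are the parental types, so the F1 was p py m / P PY M.
The two rarest classes, p py M and P PY m, are the double crossovers. Comparing them with the parentals, only the m allele has switched, so m is the middle locus and the order is p – m – py.
p–m: (154 + 11)/1000 = 0.1650; m–py: (124 + 11)/1000 = 0.1350.
Expected DCO frequency = 0.1650 × 0.1350 ≈ 0.02228; observed = 11/1000 ≈ 0.01100.
Coefficient of coincidence = 0.01100/0.02228 ≈ 0.49; interference = 1 − 0.49 = 0.51.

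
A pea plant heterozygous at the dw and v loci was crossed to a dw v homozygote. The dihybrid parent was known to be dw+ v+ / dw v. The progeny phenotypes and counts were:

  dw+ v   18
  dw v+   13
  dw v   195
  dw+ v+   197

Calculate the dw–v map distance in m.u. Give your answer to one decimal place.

7.3 m.u.

The recombinant classes are dw+ v and dw v+: 18 + 13 = 31.
Recombination frequency = 31/423 = 0.0733 ≈ 7.3%, i.e. 7.3 m.u.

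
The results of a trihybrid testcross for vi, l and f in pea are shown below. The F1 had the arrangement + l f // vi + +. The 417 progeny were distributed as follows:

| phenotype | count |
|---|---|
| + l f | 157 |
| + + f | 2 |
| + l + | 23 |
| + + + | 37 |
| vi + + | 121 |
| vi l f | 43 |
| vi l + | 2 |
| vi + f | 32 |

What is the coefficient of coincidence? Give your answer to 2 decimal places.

The two rarest classes, + + f and vi l +, are the double crossovers. Comparing them with the parentals, only the l allele has switched, so l is the middle locus and the order is f – l – vi.
f–l: (55 + 4)/417 = 0.1415; l–vi: (80 + 4)/417 = 0.2014.
Expected DCO frequency = 0.1415 × 0.2014 ≈ 0.02850; observed = 4/417 ≈ 0.00959.
Coefficient of coincidence = 0.00959/0.02850 ≈ 0.34.

0.34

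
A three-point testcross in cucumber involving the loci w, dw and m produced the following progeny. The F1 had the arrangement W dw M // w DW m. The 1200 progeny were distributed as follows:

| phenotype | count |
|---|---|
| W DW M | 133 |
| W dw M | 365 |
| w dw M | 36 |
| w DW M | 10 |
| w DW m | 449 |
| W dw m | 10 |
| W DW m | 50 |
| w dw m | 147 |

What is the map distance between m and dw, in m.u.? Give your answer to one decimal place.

The two rarest classes, W dw m and w DW M, are the double crossovers. Comparing them with the parentals, only the m allele has switched, so m is the middle locus and the order is dw – m – w.
Crossovers in the dw–m interval produce the single-crossover classes W DW M and w dw m (133 + 147 = 280) plus the double crossovers (20).
RF(dw–m) = (280 + 20) / 1200 = 300/1200 = 0.2500 → 25.0 m.u.

25.0 m.u.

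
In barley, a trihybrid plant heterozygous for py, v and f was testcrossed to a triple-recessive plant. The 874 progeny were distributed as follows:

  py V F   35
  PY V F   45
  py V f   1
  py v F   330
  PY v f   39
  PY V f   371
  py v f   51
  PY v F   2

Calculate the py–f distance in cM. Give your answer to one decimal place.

11.3 cM

The two most frequent reciprocal classes, py v F and PY V f, are the parental types, so the F1 was py v F / PY V f.
The two rarest classes, PY v F and py V f, are the double crossovers. Comparing them with the parentals, only the py allele has switched, so py is the middle locus and the order is v – py – f.
Crossovers in the py–f interval produce the single-crossover classes py v f and PY V F (51 + 45 = 96) plus the double crossovers (3).
RF(py–f) = (96 + 3) / 874 = 99/874 = 0.1133 → 11.3 cM.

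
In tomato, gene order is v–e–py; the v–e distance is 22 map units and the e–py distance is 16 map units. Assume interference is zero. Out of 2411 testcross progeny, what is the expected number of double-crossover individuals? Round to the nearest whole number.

85

Map distances give recombination frequencies of 0.220 and 0.160 for the two intervals.
With no interference, expected double-crossover frequency = 0.220 × 0.160 = 0.03520.
Expected number = 0.03520 × 2411 = 84.87 ≈ 85.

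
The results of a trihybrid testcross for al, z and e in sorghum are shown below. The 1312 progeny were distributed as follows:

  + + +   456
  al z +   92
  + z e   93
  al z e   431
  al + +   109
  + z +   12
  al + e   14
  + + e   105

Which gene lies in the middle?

z

The two most frequent reciprocal classes, al z e and + + +, are the parental types, so the F1 was al z e / + + +.
The two rarest classes, al + e and + z +, are the double crossovers. Comparing them with the parentals, only the z allele has switched, so z is the middle locus and the order is al – z – e.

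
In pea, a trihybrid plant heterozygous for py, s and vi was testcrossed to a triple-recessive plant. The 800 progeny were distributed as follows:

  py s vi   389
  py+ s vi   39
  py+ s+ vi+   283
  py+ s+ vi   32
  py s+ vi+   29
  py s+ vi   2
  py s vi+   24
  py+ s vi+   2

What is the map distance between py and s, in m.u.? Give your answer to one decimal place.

9.0 m.u.

The two most frequent reciprocal classes, py s vi and py+ s+ vi+, are the parental types, so the F1 was py s vi / py+ s+ vi+.
The two rarest classes, py s+ vi and py+ s vi+, are the double crossovers. Comparing them with the parentals, only the s allele has switched, so s is the middle locus and the order is py – s – vi.
Crossovers in the py–s interval produce the single-crossover classes py+ s vi and py s+ vi+ (39 + 29 = 68) plus the double crossovers (4).
RF(py–s) = (68 + 4) / 800 = 72/800 = 0.0900 → 9.0 m.u.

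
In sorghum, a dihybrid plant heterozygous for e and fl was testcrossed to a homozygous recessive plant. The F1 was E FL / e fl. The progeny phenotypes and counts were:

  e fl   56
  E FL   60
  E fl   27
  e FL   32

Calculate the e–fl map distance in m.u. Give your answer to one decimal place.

33.7 m.u.

The recombinant classes are E fl and e FL: 27 + 32 = 59.
Recombination frequency = 59/175 = 0.3371 ≈ 33.7%, i.e. 33.7 m.u.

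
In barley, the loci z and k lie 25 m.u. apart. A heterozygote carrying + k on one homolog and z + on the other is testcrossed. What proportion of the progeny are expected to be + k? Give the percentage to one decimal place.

37.5%

A map distance of 25 m.u. corresponds to a recombination frequency of 0.250.
The F1 is + k / z +, so + k is a parental gamete class with expected frequency (1 − r)/2 = 0.750/2 = 0.3750.
That is 0.3750 = 37.5% of the progeny.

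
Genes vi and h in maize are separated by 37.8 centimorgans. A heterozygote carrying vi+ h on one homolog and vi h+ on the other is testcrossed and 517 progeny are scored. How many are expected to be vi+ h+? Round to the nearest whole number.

98

A map distance of 37.8 centimorgans corresponds to a recombination frequency of 0.378.
The F1 is vi+ h / vi h+, so vi+ h+ is a recombinant gamete class with expected frequency r/2 = 0.378/2 = 0.1890.
Expected number = 0.1890 × 517 = 97.71 ≈ 98.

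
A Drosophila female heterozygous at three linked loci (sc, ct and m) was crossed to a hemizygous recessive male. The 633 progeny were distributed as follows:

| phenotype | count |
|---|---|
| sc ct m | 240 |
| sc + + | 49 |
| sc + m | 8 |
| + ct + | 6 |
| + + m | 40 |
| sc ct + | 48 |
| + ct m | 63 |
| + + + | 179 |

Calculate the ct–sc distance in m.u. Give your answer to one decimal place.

19.9 m.u.

The two most frequent reciprocal classes, sc ct m and + + +, are the parental types, so the F1 was sc ct m / + + +.
The two rarest classes, sc + m and + ct +, are the double crossovers. Comparing them with the parentals, only the ct allele has switched, so ct is the middle locus and the order is m – ct – sc.
Crossovers in the ct–sc interval produce the single-crossover classes + ct m and sc + + (63 + 49 = 112) plus the double crossovers (14).
RF(ct–sc) = (112 + 14) / 633 = 126/633 = 0.1991 → 19.9 m.u.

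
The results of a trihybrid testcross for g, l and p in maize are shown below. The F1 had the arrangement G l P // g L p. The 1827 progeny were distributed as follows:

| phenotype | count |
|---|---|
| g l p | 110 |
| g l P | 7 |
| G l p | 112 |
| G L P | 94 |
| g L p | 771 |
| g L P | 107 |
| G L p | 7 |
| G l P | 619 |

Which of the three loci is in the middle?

The two rarest classes, g l P and G L p, are the double crossovers. Comparing them with the parentals, only the g allele has switched, so g is the middle locus and the order is p – g – l.

g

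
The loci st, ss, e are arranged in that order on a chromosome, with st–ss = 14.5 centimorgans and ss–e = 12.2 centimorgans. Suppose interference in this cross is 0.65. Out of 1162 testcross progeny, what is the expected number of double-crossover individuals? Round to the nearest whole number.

Map distances give recombination frequencies of 0.145 and 0.122 for the two intervals.
With interference 0.65 (so coincidence = 0.35), expected double-crossover frequency = 0.145 × 0.122 × 0.35 = 0.00619.
Expected number = 0.00619 × 1162 = 7.19 ≈ 7.

7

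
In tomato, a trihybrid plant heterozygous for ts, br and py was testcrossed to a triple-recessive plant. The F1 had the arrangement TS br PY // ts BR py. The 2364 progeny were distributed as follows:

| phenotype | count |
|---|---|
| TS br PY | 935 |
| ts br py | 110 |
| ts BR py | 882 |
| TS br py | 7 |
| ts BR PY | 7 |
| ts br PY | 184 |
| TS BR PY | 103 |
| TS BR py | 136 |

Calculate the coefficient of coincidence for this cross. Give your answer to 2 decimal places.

0.44

The two rarest classes, TS br py and ts BR PY, are the double crossovers. Comparing them with the parentals, only the py allele has switched, so py is the middle locus and the order is ts – py – br.
ts–py: (320 + 14)/2364 = 0.1413; py–br: (213 + 14)/2364 = 0.0960.
Expected DCO frequency = 0.1413 × 0.0960 ≈ 0.01356; observed = 14/2364 ≈ 0.00592.
Coefficient of coincidence = 0.00592/0.01356 ≈ 0.44.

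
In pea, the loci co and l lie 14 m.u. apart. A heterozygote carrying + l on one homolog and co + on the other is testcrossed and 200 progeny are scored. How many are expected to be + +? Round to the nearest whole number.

A map distance of 14 m.u. corresponds to a recombination frequency of 0.140.
The F1 is + l / co +, so + + is a recombinant gamete class with expected frequency r/2 = 0.140/2 = 0.0700.
Expected number = 0.0700 × 200 = 14.00 ≈ 14.

14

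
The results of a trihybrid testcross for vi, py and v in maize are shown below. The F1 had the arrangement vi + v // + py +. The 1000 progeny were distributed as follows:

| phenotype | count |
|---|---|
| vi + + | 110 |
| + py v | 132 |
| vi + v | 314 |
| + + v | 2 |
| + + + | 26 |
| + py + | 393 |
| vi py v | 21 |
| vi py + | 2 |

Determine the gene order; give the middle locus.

vi

The two rarest classes, + + v and vi py +, are the double crossovers. Comparing them with the parentals, only the vi allele has switched, so vi is the middle locus and the order is py – vi – v.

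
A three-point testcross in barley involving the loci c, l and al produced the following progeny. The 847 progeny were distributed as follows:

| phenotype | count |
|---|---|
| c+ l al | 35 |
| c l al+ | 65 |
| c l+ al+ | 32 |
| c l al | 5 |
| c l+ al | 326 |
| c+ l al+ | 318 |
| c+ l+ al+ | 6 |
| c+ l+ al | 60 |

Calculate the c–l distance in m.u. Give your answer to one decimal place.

16.1 m.u.

The two most frequent reciprocal classes, c l+ al and c+ l al+, are the parental types, so the F1 was c l+ al / c+ l al+.
The two rarest classes, c l al and c+ l+ al+, are the double crossovers. Comparing them with the parentals, only the l allele has switched, so l is the middle locus and the order is c – l – al.
Crossovers in the c–l interval produce the single-crossover classes c+ l+ al and c l al+ (60 + 65 = 125) plus the double crossovers (11).
RF(c–l) = (125 + 11) / 847 = 136/847 = 0.1606 → 16.1 m.u.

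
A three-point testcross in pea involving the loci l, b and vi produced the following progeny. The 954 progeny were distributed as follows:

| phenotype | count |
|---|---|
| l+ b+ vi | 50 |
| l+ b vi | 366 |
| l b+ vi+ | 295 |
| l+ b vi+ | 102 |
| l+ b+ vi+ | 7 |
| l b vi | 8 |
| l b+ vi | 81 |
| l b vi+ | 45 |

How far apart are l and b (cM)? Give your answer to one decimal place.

The two most frequent reciprocal classes, l+ b vi and l b+ vi+, are the parental types, so the F1 was l+ b vi / l b+ vi+.
The two rarest classes, l b vi and l+ b+ vi+, are the double crossovers. Comparing them with the parentals, only the l allele has switched, so l is the middle locus and the order is vi – l – b.
Crossovers in the l–b interval produce the single-crossover classes l+ b+ vi and l b vi+ (50 + 45 = 95) plus the double crossovers (15).
RF(l–b) = (95 + 15) / 954 = 110/954 = 0.1153 → 11.5 cM.

11.5 cM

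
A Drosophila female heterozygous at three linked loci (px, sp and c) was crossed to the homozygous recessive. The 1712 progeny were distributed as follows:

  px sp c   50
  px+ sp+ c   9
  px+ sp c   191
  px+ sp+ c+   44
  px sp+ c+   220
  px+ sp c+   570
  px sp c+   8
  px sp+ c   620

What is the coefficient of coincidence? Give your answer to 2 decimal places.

0.61

The two most frequent reciprocal classes, px sp+ c and px+ sp c+, are the parental types, so the F1 was px sp+ c / px+ sp c+.
The two rarest classes, px+ sp+ c and px sp c+, are the double crossovers. Comparing them with the parentals, only the px allele has switched, so px is the middle locus and the order is sp – px – c.
sp–px: (94 + 17)/1712 = 0.0648; px–c: (411 + 17)/1712 = 0.2500.
Expected DCO frequency = 0.0648 × 0.2500 ≈ 0.01620; observed = 17/1712 ≈ 0.00993.
Coefficient of coincidence = 0.00993/0.01620 ≈ 0.61.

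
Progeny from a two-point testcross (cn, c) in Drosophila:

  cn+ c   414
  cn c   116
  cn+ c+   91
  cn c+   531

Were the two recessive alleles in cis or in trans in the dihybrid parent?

The two most frequent classes are cn+ c (414) and cn c+ (531); these are the parental (non-recombinant) types.
So the F1 carried cn+ c on one chromosome and cn c+ on the other — the recessive alleles are on opposite chromosomes (trans / repulsion).

trans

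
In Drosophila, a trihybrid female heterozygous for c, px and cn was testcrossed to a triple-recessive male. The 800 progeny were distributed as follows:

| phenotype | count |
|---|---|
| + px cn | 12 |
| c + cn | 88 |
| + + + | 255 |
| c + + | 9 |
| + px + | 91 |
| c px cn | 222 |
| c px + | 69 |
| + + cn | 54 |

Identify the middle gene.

The two most frequent reciprocal classes, c px cn and + + +, are the parental types, so the F1 was c px cn / + + +.
The two rarest classes, + px cn and c + +, are the double crossovers. Comparing them with the parentals, only the c allele has switched, so c is the middle locus and the order is cn – c – px.

c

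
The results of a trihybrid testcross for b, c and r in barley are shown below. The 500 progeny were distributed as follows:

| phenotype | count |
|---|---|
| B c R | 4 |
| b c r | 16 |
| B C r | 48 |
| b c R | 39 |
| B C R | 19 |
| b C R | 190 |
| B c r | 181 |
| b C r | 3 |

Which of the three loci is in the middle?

The two most frequent reciprocal classes, B c r and b C R, are the parental types, so the F1 was B c r / b C R.
The two rarest classes, B c R and b C r, are the double crossovers. Comparing them with the parentals, only the r allele has switched, so r is the middle locus and the order is b – r – c.

r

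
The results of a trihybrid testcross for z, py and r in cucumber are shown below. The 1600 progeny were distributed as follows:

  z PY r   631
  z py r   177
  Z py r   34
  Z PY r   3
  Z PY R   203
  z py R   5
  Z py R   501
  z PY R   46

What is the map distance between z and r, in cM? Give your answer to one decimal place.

5.5 cM

The two most frequent reciprocal classes, Z py R and z PY r, are the parental types, so the F1 was Z py R / z PY r.
The two rarest classes, z py R and Z PY r, are the double crossovers. Comparing them with the parentals, only the z allele has switched, so z is the middle locus and the order is r – z – py.
Crossovers in the r–z interval produce the single-crossover classes Z py r and z PY R (34 + 46 = 80) plus the double crossovers (8).
RF(r–z) = (80 + 8) / 1600 = 88/1600 = 0.0550 → 5.5 cM.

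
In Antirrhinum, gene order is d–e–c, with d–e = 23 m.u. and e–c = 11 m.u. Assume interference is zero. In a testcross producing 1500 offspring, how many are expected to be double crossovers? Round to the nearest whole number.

38

Map distances give recombination frequencies of 0.230 and 0.110 for the two intervals.
With no interference, expected double-crossover frequency = 0.230 × 0.110 = 0.02530.
Expected number = 0.02530 × 1500 = 37.95 ≈ 38.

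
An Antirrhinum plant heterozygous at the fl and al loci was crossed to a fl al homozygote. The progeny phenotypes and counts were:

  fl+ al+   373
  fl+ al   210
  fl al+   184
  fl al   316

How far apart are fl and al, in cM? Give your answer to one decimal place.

The two most frequent classes, fl+ al+ (373) and fl al (316), are the parental types, so the F1 was fl+ al+ / fl al.
The recombinant classes are fl+ al and fl al+: 210 + 184 = 394.
Recombination frequency = 394/1083 = 0.3638 ≈ 36.4%, i.e. 36.4 cM.

36.4 cM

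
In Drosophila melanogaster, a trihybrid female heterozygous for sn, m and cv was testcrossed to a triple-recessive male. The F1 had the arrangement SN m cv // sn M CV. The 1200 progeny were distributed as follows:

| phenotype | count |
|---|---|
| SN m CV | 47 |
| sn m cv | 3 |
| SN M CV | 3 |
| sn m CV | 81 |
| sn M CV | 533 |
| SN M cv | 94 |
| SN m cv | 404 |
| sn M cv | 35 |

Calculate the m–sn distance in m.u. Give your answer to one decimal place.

The two rarest classes, sn m cv and SN M CV, are the double crossovers. Comparing them with the parentals, only the sn allele has switched, so sn is the middle locus and the order is m – sn – cv.
Crossovers in the m–sn interval produce the single-crossover classes SN M cv and sn m CV (94 + 81 = 175) plus the double crossovers (6).
RF(m–sn) = (175 + 6) / 1200 = 181/1200 = 0.1508 → 15.1 m.u.

15.1 m.u.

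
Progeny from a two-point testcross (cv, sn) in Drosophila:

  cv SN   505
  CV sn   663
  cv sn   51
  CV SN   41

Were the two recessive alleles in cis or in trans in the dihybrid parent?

The two most frequent classes are CV sn (663) and cv SN (505); these are the parental (non-recombinant) types.
So the F1 carried CV sn on one chromosome and cv SN on the other — the recessive alleles are on opposite chromosomes (trans / repulsion).

trans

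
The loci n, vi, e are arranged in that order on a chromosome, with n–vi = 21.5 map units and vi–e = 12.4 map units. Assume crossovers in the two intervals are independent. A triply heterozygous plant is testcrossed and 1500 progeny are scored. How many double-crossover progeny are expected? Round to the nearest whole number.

40

Map distances give recombination frequencies of 0.215 and 0.124 for the two intervals.
With no interference, expected double-crossover frequency = 0.215 × 0.124 = 0.02666.
Expected number = 0.02666 × 1500 = 39.99 ≈ 40.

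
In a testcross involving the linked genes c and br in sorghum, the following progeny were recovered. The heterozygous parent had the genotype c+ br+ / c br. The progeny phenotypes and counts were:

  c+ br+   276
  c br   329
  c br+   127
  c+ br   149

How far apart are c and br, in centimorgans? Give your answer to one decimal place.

31.3 centimorgans

The recombinant classes are c+ br and c br+: 149 + 127 = 276.
Recombination frequency = 276/881 = 0.3133 ≈ 31.3%, i.e. 31.3 centimorgans.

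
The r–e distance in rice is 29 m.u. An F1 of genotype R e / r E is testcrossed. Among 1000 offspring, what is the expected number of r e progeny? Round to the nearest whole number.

A map distance of 29 m.u. corresponds to a recombination frequency of 0.290.
The F1 is R e / r E, so r e is a recombinant gamete class with expected frequency r/2 = 0.290/2 = 0.1450.
Expected number = 0.1450 × 1000 = 145.00 ≈ 145.

145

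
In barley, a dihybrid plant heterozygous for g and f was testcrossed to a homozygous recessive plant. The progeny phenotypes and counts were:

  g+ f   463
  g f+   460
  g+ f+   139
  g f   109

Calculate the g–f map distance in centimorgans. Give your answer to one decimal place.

21.2 centimorgans

The two most frequent classes, g+ f (463) and g f+ (460), are the parental types, so the F1 was g+ f / g f+.
The recombinant classes are g+ f+ and g f: 139 + 109 = 248.
Recombination frequency = 248/1171 = 0.2118 ≈ 21.2%, i.e. 21.2 centimorgans.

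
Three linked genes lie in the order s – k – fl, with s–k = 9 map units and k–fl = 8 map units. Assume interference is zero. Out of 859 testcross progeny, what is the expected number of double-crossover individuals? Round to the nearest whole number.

Map distances give recombination frequencies of 0.090 and 0.080 for the two intervals.
With no interference, expected double-crossover frequency = 0.090 × 0.080 = 0.00720.
Expected number = 0.00720 × 859 = 6.18 ≈ 6.

6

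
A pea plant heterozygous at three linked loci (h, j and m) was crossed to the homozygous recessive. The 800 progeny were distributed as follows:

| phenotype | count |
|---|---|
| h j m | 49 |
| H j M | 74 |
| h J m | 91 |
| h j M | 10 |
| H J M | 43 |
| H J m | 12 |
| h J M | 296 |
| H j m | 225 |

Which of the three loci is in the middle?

j

The two most frequent reciprocal classes, h J M and H j m, are the parental types, so the F1 was h J M / H j m.
The two rarest classes, h j M and H J m, are the double crossovers. Comparing them with the parentals, only the j allele has switched, so j is the middle locus and the order is h – j – m.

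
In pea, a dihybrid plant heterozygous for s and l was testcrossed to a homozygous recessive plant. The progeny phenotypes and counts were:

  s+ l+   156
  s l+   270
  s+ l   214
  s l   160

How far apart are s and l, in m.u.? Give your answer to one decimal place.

39.5 m.u.

The two most frequent classes, s+ l (214) and s l+ (270), are the parental types, so the F1 was s+ l / s l+.
The recombinant classes are s+ l+ and s l: 156 + 160 = 316.
Recombination frequency = 316/800 = 0.3950 ≈ 39.5%, i.e. 39.5 m.u.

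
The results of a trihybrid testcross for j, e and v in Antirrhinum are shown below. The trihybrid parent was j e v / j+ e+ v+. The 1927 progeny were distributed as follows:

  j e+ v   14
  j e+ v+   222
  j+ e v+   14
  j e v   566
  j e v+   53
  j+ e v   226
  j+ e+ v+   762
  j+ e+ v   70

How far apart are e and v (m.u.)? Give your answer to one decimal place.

7.8 m.u.

The two rarest classes, j e+ v and j+ e v+, are the double crossovers. Comparing them with the parentals, only the e allele has switched, so e is the middle locus and the order is v – e – j.
Crossovers in the v–e interval produce the single-crossover classes j e v+ and j+ e+ v (53 + 70 = 123) plus the double crossovers (28).
RF(v–e) = (123 + 28) / 1927 = 151/1927 = 0.0784 → 7.8 m.u.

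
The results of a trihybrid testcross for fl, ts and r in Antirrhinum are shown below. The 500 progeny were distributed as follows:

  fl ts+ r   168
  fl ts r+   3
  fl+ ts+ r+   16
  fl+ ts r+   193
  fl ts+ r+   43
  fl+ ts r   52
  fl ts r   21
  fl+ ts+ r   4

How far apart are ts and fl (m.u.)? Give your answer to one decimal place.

The two most frequent reciprocal classes, fl+ ts r+ and fl ts+ r, are the parental types, so the F1 was fl+ ts r+ / fl ts+ r.
The two rarest classes, fl ts r+ and fl+ ts+ r, are the double crossovers. Comparing them with the parentals, only the fl allele has switched, so fl is the middle locus and the order is ts – fl – r.
Crossovers in the ts–fl interval produce the single-crossover classes fl+ ts+ r+ and fl ts r (16 + 21 = 37) plus the double crossovers (7).
RF(ts–fl) = (37 + 7) / 500 = 44/500 = 0.0880 → 8.8 m.u.

8.8 m.u.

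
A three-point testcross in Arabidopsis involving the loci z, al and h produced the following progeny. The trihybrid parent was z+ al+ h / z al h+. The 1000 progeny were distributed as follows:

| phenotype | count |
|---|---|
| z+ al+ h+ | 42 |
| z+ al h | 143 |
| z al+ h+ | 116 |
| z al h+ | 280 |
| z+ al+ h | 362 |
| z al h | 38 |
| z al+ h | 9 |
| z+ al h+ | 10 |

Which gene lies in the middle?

z

The two rarest classes, z al+ h and z+ al h+, are the double crossovers. Comparing them with the parentals, only the z allele has switched, so z is the middle locus and the order is h – z – al.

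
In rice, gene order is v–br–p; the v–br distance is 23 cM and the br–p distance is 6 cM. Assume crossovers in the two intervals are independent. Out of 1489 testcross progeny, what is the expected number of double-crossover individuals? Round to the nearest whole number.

Map distances give recombination frequencies of 0.230 and 0.060 for the two intervals.
With no interference, expected double-crossover frequency = 0.230 × 0.060 = 0.01380.
Expected number = 0.01380 × 1489 = 20.55 ≈ 21.

21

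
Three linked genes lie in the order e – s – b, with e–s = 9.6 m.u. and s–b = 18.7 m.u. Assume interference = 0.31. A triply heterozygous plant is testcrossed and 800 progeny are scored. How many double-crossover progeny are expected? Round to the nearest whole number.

10

Map distances give recombination frequencies of 0.096 and 0.187 for the two intervals.
With interference 0.31 (so coincidence = 0.69), expected double-crossover frequency = 0.096 × 0.187 × 0.69 = 0.01239.
Expected number = 0.01239 × 800 = 9.91 ≈ 10.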